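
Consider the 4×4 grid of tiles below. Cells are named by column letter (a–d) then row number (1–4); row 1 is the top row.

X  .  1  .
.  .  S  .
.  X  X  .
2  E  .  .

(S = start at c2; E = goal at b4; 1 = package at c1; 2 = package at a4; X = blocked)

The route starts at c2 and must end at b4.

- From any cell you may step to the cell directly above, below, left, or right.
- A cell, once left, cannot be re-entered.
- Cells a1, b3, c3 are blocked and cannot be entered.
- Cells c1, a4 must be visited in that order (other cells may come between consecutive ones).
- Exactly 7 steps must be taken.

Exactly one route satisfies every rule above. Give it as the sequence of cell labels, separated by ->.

c2 -> c1 -> b1 -> b2 -> a2 -> a3 -> a4 -> b4

The waypoints must appear in the order c1, a4, with no cell reused.
Route from c2: up 1 to c1, left 1 to b1, down 1 to b2, left 1 to a2, down 2 to a4, right 1 to b4 — 7 moves in all.
Check: order respected (1 at step 1, 2 at step 6); 7 moves as required.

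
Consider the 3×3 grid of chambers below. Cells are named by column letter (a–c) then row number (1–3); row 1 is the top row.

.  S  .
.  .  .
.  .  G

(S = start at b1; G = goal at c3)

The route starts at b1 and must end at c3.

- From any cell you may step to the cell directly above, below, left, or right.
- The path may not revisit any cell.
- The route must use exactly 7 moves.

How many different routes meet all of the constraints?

2

Need simple routes of exactly 7 moves from b1 to c3 (Manhattan distance 3, so 2 moves are spent on a detour and 2 undoing it).
Enumerating: b1 a1 a2 a3 b3 b2 c2 c3 | b1 c1 c2 b2 a2 a3 b3 c3.
That gives 2 routes.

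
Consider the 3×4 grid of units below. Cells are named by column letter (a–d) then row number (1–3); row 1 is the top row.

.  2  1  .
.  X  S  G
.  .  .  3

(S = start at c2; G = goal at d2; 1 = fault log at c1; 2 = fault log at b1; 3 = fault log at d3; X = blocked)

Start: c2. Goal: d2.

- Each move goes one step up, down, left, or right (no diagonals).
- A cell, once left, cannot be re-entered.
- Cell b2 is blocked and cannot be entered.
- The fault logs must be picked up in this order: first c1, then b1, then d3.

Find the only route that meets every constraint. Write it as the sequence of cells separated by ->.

c2 -> c1 -> b1 -> a1 -> a2 -> a3 -> b3 -> c3 -> d3 -> d2

The waypoints must appear in the order c1, b1, d3, with no cell reused.
Route from c2: up to c1, 2× left (reaching a1), 2× down (reaching a3), 3× right (reaching d3), up to d2 — 9 moves in all.
Check: order respected (1 at step 1, 2 at step 2, 3 at step 8).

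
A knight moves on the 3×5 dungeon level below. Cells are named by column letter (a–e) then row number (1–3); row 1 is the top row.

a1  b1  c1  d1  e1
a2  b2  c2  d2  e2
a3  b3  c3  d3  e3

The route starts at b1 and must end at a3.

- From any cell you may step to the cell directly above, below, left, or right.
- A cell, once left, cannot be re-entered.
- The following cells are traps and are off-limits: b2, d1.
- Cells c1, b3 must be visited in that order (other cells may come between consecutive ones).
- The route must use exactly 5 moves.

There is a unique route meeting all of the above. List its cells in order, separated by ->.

b1 -> c1 -> c2 -> c3 -> b3 -> a3

The waypoints must appear in the order c1, b3, with no cell reused.
Route from b1: right 1 to c1, down 2 to c3, left 2 to a3 — 5 moves in all.
Check: order respected (c1 at step 1, b3 at step 4); 5 moves as required.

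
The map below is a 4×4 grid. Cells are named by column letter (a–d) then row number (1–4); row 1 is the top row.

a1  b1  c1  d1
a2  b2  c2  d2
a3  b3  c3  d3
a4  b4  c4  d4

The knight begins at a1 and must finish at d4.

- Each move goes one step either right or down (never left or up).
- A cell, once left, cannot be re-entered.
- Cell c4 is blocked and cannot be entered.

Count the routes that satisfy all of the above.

A right/down-only route from a1 to d4 makes exactly 3 down-moves and 3 right-moves in some order.
With no other constraints that would be C(6,3) = 20 routes.
Subtract routes through each blocked cell (inclusion–exclusion for overlaps): − through c4: 10 → 10.
That gives 10 routes.

10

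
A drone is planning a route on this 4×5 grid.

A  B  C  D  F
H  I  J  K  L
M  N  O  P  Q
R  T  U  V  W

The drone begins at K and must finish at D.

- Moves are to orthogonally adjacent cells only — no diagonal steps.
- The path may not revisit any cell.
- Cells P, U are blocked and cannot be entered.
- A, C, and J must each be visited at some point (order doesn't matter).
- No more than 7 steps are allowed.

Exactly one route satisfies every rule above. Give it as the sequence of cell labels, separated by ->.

The 7-move cap with required stops at A, C, J leaves no slack for detours.
Route from K: 3× left (reaching H), up to A, 3× right (reaching D) — 7 moves in all.
Check: all required cells visited; 7 ≤ 7 moves.

K -> J -> I -> H -> A -> B -> C -> D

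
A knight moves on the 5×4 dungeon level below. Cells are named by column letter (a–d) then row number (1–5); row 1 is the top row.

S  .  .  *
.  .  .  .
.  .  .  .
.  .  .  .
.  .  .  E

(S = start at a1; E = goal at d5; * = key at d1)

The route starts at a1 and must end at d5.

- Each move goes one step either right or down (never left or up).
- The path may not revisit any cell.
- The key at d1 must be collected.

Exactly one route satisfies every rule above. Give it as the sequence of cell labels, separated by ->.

a1 -> b1 -> c1 -> d1 -> d2 -> d3 -> d4 -> d5

Moves only go right or down, so the column and row indices never decrease.
Route from a1: right 3 to d1, down 4 to d5 — 7 moves in all.
Check: all required cells visited.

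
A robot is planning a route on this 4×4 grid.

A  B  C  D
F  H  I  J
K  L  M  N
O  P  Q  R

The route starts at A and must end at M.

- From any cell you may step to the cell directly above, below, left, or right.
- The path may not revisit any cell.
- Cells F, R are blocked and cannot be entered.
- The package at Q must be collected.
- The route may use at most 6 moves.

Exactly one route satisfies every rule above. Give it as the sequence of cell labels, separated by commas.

The 6-move cap with required stops at Q leaves no slack for detours.
Route from A: right 1 to B, down 3 to P, right 1 to Q, up 1 to M — 6 moves in all.
Check: all required cells visited; 6 ≤ 6 moves.

A, B, H, L, P, Q, M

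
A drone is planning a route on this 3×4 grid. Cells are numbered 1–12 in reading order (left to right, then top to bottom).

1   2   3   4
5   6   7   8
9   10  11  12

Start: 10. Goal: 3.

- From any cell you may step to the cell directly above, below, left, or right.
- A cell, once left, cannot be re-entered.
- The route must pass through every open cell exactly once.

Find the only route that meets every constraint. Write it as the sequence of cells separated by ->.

Need to visit all 12 open cells exactly once, starting at 10 and ending at 3.
Cell 4 has only two open neighbours (8 and 3), so the path must pass straight through it: one of those is the cell it's entered from and the other is where it exits.
Route from 10: left to 9, 2× up (reaching 1), right to 2, down to 6, right to 7, down to 11, right to 12, 2× up (reaching 4), left to 3 — 11 moves in all.
Check: all 12 open cells covered.

10 -> 9 -> 5 -> 1 -> 2 -> 6 -> 7 -> 11 -> 12 -> 8 -> 4 -> 3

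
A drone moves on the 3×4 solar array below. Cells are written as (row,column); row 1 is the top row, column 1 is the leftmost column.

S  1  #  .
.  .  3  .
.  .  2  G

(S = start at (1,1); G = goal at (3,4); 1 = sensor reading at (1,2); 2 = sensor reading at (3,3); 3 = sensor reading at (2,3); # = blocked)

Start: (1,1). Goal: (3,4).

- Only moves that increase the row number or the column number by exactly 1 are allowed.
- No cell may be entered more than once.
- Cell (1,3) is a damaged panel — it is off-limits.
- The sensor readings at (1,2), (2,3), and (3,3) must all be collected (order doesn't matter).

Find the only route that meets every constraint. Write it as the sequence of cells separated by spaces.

(1,1) (1,2) (2,2) (2,3) (3,3) (3,4)

Moves only go right or down, so the column and row indices never decrease.
Route from (1,1): right 1 to (1,2), down 1 to (2,2), right 1 to (2,3), down 1 to (3,3), right 1 to (3,4) — 5 moves in all.
Check: all required cells visited.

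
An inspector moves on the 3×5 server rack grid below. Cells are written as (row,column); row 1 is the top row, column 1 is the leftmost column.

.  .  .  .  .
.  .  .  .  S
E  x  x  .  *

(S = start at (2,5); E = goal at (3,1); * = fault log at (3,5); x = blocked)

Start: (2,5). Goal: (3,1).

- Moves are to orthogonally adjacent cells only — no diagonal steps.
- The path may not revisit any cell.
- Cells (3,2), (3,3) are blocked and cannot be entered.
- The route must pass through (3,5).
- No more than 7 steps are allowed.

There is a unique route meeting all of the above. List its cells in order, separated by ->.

Any route must reach (3,5) and still end at (3,1) within 7 moves, so the order of the required stops is forced.
Route from (2,5): down 1 to (3,5), left 1 to (3,4), up 1 to (2,4), left 3 to (2,1), down 1 to (3,1) — 7 moves in all.
Check: all required cells visited; 7 ≤ 7 moves.

(2,5) -> (3,5) -> (3,4) -> (2,4) -> (2,3) -> (2,2) -> (2,1) -> (3,1)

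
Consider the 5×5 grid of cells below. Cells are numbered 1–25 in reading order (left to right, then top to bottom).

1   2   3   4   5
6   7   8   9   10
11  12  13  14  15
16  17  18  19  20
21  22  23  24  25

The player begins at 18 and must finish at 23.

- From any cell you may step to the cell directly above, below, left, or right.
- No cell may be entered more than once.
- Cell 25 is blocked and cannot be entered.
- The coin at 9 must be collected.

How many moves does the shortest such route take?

Any route passes through 9 somewhere between 18 and 23. Summing Manhattan distances along the two legs (18 → 9 → 23) gives a lower bound of 3 + 4 = 7 moves.
A route of 7 moves achieves this: 18 → 13 → 8 → 9 → 14 → 19 → 24 → 23.
Since 7 matches the lower bound, it is optimal.

7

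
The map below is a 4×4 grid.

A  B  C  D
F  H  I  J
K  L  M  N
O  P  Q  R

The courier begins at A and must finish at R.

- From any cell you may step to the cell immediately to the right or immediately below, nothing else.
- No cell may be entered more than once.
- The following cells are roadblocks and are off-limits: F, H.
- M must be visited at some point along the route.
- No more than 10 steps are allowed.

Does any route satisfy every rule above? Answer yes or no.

yes

One route that works: A → B → C → I → M → Q → R.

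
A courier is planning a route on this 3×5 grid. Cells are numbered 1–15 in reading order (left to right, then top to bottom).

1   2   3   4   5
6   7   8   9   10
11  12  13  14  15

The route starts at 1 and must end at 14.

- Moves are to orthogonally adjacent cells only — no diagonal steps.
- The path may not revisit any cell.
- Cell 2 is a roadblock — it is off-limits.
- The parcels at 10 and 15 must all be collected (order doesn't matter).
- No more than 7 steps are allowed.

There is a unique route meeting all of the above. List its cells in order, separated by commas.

1, 6, 7, 8, 9, 10, 15, 14

The 7-move cap with required stops at 10, 15 leaves no slack for detours.
Route from 1: down to 6, 4× right (reaching 10), down to 15, left to 14 — 7 moves in all.
Check: all required cells visited; 7 ≤ 7 moves.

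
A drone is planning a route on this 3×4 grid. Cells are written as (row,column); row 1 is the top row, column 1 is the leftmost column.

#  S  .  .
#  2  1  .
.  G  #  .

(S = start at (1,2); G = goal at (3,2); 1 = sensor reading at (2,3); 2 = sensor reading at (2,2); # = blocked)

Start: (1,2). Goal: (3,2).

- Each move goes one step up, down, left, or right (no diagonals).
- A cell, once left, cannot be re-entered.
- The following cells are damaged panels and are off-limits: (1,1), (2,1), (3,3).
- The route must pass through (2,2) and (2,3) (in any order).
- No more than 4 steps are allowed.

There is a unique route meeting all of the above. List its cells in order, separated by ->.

The 4-move cap with required stops at (2,2), (2,3) leaves no slack for detours.
Route from (1,2): right to (1,3), down to (2,3), left to (2,2), down to (3,2) — 4 moves in all.
Check: all required cells visited; 4 ≤ 4 moves.

(1,2) -> (1,3) -> (2,3) -> (2,2) -> (3,2)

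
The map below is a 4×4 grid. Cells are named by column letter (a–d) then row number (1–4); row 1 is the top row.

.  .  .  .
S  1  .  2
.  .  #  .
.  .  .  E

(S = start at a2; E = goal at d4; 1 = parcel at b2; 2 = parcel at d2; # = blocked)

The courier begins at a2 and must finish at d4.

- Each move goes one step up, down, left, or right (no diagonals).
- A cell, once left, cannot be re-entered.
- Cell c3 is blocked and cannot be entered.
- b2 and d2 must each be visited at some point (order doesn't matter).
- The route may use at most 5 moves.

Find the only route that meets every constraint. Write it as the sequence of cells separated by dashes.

The budget equals the shortest possible length, so every move has to be on a shortest route through the required cells.
Route from a2: 3× right (reaching d2), 2× down (reaching d4) — 5 moves in all.
Check: all required cells visited; 5 ≤ 5 moves.

a2 - b2 - c2 - d2 - d3 - d4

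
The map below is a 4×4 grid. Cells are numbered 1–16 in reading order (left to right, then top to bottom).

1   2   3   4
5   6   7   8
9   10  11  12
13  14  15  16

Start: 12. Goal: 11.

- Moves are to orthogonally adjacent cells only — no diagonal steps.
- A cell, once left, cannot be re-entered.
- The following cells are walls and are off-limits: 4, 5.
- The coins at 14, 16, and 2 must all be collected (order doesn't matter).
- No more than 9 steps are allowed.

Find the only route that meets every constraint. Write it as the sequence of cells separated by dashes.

12 - 16 - 15 - 14 - 10 - 6 - 2 - 3 - 7 - 11

Any route must reach 14, 16, and 2 and still end at 11 within 9 moves, so the order of the required stops is forced.
Route from 12: down 1 to 16, left 2 to 14, up 3 to 2, right 1 to 3, down 2 to 11 — 9 moves in all.
Check: all required cells visited; 9 ≤ 9 moves.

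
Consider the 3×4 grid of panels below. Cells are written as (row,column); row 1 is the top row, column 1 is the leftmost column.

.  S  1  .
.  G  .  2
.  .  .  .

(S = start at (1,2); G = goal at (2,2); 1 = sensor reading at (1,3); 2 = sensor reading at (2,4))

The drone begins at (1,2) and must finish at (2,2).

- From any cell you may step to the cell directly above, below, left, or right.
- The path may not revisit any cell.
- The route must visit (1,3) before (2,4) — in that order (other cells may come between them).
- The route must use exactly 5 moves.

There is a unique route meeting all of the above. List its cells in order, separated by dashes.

The waypoints must appear in the order (1,3), (2,4), with no cell reused.
Route from (1,2): right 2 to (1,4), down 1 to (2,4), left 2 to (2,2) — 5 moves in all.
Check: order respected (1 at step 1, 2 at step 3); 5 moves as required.

(1,2) - (1,3) - (1,4) - (2,4) - (2,3) - (2,2)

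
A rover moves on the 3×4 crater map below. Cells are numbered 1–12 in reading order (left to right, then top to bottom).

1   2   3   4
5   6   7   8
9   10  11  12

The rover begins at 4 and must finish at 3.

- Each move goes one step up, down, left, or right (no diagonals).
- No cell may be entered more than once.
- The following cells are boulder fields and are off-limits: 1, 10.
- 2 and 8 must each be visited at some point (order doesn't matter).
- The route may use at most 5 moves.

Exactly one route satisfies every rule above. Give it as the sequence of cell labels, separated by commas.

Any route must reach 2 and 8 and still end at 3 within 5 moves, so the order of the required stops is forced.
Route from 4: down to 8, 2× left (reaching 6), up to 2, right to 3 — 5 moves in all.
Check: all required cells visited; 5 ≤ 5 moves.

4, 8, 7, 6, 2, 3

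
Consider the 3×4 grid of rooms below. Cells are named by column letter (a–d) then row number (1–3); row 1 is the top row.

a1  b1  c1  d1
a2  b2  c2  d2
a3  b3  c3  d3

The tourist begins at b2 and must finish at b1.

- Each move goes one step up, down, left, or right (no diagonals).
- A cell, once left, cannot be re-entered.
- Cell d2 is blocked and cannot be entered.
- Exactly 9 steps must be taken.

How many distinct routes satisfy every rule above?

Need simple routes of exactly 9 moves from b2 to b1 (Manhattan distance 1, so 4 moves are spent on a detour and 4 undoing it).
No route satisfies every constraint, so the count is 0.

0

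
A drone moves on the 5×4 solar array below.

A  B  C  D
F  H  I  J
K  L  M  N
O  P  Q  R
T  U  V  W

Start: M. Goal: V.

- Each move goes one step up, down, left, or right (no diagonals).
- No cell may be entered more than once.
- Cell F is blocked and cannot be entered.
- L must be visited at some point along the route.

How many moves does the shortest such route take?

Any route passes through L somewhere between M and V. Summing Manhattan distances along the two legs (M → L → V) gives a lower bound of 1 + 3 = 4 moves.
A route of 4 moves achieves this: M → L → P → U → V.
Since 4 matches the lower bound, it is optimal.

4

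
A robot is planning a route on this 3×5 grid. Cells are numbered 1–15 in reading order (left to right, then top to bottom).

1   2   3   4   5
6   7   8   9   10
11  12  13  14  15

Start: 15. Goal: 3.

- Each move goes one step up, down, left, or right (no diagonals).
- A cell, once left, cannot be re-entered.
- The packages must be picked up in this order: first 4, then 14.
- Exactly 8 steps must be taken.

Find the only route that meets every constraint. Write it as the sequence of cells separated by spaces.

15 10 5 4 9 14 13 8 3

The waypoints must appear in the order 4, 14, with no cell reused.
Route from 15: 2× up (reaching 5), left to 4, 2× down (reaching 14), left to 13, 2× up (reaching 3) — 8 moves in all.
Check: order respected (4 at step 3, 14 at step 5); 8 moves as required.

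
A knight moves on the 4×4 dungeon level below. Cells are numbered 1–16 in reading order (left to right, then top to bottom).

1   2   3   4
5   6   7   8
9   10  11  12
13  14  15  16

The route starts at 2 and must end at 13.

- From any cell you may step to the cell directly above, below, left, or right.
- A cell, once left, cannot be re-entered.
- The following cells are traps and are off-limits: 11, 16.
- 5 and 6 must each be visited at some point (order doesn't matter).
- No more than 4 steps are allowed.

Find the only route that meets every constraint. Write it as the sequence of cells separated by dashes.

The 4-move cap with required stops at 5, 6 leaves no slack for detours.
Route from 2: down to 6, left to 5, 2× down (reaching 13) — 4 moves in all.
Check: all required cells visited; 4 ≤ 4 moves.

2 - 6 - 5 - 9 - 13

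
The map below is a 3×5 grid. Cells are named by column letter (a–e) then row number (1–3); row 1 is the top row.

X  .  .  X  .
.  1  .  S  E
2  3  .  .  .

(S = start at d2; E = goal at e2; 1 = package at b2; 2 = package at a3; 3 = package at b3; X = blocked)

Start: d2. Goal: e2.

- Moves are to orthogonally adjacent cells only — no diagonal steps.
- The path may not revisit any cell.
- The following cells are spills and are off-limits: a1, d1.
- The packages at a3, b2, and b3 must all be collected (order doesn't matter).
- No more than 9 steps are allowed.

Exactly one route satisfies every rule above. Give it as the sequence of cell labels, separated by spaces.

d2 c2 b2 a2 a3 b3 c3 d3 e3 e2

The 9-move cap with required stops at a3, b2, b3 leaves no slack for detours.
Route from d2: left 3 to a2, down 1 to a3, right 4 to e3, up 1 to e2 — 9 moves in all.
Check: all required cells visited; 9 ≤ 9 moves.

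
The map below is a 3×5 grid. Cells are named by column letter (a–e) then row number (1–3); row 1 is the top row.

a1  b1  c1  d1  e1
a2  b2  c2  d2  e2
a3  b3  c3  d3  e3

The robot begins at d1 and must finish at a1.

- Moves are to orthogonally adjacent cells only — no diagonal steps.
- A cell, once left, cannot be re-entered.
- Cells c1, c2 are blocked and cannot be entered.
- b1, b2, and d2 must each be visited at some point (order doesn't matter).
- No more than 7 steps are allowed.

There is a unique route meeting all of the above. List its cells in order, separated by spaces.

d1 d2 d3 c3 b3 b2 b1 a1

The budget equals the shortest possible length, so every move has to be on a shortest route through the required cells.
Route from d1: 2× down (reaching d3), 2× left (reaching b3), 2× up (reaching b1), left to a1 — 7 moves in all.
Check: all required cells visited; 7 ≤ 7 moves.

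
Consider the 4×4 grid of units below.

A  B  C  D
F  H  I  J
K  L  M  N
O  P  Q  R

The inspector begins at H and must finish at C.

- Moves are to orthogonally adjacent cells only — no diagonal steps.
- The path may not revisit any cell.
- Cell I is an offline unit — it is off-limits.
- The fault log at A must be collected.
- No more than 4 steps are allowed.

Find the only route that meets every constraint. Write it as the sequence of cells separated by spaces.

The 4-move cap with required stops at A leaves no slack for detours.
Route from H: left to F, up to A, 2× right (reaching C) — 4 moves in all.
Check: all required cells visited; 4 ≤ 4 moves.

H F A B C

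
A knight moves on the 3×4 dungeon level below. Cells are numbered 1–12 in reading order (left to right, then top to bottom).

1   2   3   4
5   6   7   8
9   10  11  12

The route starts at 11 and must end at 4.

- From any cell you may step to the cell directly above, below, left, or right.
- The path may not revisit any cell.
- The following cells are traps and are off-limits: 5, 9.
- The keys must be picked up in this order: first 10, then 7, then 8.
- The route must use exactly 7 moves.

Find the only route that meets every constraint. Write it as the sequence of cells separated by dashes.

11 - 10 - 6 - 2 - 3 - 7 - 8 - 4

The waypoints must appear in the order 10, 7, 8, with no cell reused.
Route from 11: left to 10, 2× up (reaching 2), right to 3, down to 7, right to 8, up to 4 — 7 moves in all.
Check: order respected (10 at step 1, 7 at step 5, 8 at step 6); 7 moves as required.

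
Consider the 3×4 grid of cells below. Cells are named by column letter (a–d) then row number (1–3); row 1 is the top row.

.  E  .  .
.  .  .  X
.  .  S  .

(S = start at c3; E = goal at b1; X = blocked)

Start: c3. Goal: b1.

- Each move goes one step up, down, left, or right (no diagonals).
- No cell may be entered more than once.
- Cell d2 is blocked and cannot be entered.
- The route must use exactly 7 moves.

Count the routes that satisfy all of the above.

Need simple routes of exactly 7 moves from c3 to b1 (Manhattan distance 3, so 2 moves are spent on a detour and 2 undoing it).
Enumerating: c3 c2 b2 b3 a3 a2 a1 b1 | c3 b3 a3 a2 b2 c2 c1 b1.
That gives 2 routes.

2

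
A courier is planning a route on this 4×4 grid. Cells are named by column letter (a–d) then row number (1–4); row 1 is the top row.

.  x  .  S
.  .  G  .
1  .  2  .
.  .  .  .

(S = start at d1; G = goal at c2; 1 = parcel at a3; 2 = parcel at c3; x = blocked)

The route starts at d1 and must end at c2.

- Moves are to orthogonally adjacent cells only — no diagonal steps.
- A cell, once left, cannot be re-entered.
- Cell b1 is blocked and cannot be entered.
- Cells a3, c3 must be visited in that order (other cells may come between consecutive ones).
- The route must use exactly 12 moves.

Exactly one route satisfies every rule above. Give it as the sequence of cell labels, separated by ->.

The waypoints must appear in the order a3, c3, with no cell reused.
Route from d1: 3× down (reaching d4), 3× left (reaching a4), 2× up (reaching a2), right to b2, down to b3, right to c3, up to c2 — 12 moves in all.
Check: order respected (1 at step 7, 2 at step 11); 12 moves as required.

d1 -> d2 -> d3 -> d4 -> c4 -> b4 -> a4 -> a3 -> a2 -> b2 -> b3 -> c3 -> c2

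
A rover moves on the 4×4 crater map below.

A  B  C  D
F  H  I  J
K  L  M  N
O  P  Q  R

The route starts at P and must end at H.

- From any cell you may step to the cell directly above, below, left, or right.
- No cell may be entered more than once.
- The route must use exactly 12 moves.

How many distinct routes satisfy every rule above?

Need simple routes of exactly 12 moves from P to H (Manhattan distance 2, so 5 moves are spent on a detour and 5 undoing it).
Branch systematically from the start, pruning whenever the remaining move budget drops below the Manhattan distance to H or differs from it in parity. Grouping the completions by first move — via L: 3; via O: 10; via Q: 11 — and summing: 3 + 10 + 11 = 24.
That gives 24 routes.

24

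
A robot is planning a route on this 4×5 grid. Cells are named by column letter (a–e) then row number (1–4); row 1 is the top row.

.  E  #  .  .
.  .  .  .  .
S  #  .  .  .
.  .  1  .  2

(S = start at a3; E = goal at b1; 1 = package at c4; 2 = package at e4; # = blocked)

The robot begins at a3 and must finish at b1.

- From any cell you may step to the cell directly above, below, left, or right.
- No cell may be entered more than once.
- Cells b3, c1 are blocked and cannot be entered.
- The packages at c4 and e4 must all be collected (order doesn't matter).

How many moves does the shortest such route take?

11

Any route passes through c4 and e4 in some order between a3 and b1. Summing Manhattan distances along each leg and taking the cheapest ordering (a3 → c4 → e4 → b1) gives a lower bound of 3 + 2 + 6 = 11 moves.
A route of 11 moves achieves this: a3 → a4 → b4 → c4 → d4 → e4 → e3 → e2 → d2 → c2 → b2 → b1.
Since 11 matches the lower bound, it is optimal.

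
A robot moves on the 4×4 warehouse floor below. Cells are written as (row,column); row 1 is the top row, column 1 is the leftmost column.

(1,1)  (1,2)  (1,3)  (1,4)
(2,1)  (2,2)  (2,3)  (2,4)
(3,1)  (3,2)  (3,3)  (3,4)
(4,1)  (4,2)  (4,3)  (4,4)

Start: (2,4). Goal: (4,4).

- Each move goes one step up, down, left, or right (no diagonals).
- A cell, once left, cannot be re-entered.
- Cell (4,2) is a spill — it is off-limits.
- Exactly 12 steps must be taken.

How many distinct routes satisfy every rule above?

4

Need simple routes of exactly 12 moves from (2,4) to (4,4) (Manhattan distance 2, so 5 moves are spent on a detour and 5 undoing it).
Enumerating: (2,4) (1,4) (1,3) (2,3) (2,2) (1,2) (1,1) (2,1) (3,1) (3,2) (3,3) (4,3) (4,4) | (2,4) (1,4) (1,3) (2,3) (2,2) (1,2) (1,1) (2,1) (3,1) (3,2) (3,3) (3,4) (4,4) | (2,4) (1,4) (1,3) (1,2) (1,1) (2,1) (3,1) (3,2) (2,2) (2,3) (3,3) (4,3) (4,4) | (2,4) (1,4) (1,3) (1,2) (1,1) (2,1) (3,1) (3,2) (2,2) (2,3) (3,3) (3,4) (4,4).
That gives 4 routes.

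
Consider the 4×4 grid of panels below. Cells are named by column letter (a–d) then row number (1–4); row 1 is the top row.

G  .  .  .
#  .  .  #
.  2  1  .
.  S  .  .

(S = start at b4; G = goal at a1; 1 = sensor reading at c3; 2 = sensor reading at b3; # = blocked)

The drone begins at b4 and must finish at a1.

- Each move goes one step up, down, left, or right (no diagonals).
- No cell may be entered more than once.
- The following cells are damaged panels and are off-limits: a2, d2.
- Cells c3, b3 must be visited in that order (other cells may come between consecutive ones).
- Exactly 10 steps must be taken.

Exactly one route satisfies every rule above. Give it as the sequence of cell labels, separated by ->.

The waypoints must appear in the order c3, b3, with no cell reused.
Route from b4: 2× right (reaching d4), up to d3, 2× left (reaching b3), up to b2, right to c2, up to c1, 2× left (reaching a1) — 10 moves in all.
Check: order respected (1 at step 4, 2 at step 5); 10 moves as required.

b4 -> c4 -> d4 -> d3 -> c3 -> b3 -> b2 -> c2 -> c1 -> b1 -> a1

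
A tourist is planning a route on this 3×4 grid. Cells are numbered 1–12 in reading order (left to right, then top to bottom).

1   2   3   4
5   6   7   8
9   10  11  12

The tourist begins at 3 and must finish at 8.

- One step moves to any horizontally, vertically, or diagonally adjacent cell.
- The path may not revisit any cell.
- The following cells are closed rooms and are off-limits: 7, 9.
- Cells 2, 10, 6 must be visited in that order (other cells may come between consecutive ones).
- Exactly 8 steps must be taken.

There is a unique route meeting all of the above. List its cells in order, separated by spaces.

3 2 1 5 10 6 11 12 8

The waypoints must appear in the order 2, 10, 6, with no cell reused.
Route from 3: 2× left (reaching 1), down to 5, down-right to 10, up to 6, down-right to 11, right to 12, up to 8 — 8 moves in all.
Check: order respected (2 at step 1, 10 at step 4, 6 at step 5); 8 moves as required.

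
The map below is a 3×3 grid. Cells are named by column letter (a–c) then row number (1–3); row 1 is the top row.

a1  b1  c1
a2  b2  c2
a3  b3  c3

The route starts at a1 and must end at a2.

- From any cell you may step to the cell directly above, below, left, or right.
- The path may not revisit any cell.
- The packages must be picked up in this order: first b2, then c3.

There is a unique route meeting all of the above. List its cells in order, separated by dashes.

a1 - b1 - b2 - c2 - c3 - b3 - a3 - a2

The waypoints must appear in the order b2, c3, with no cell reused.
Route from a1: right 1 to b1, down 1 to b2, right 1 to c2, down 1 to c3, left 2 to a3, up 1 to a2 — 7 moves in all.
Check: order respected (b2 at step 2, c3 at step 4).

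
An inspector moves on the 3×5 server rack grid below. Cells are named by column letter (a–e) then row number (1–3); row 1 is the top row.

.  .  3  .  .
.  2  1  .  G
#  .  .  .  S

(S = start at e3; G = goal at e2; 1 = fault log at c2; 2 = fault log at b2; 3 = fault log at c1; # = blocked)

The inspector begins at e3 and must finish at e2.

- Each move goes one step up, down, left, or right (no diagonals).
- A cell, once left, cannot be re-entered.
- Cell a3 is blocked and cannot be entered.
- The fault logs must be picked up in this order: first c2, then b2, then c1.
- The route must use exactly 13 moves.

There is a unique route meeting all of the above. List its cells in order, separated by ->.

The waypoints must appear in the order c2, b2, c1, with no cell reused.
Route from e3: left to d3, up to d2, left to c2, down to c3, left to b3, up to b2, left to a2, up to a1, 4× right (reaching e1), down to e2 — 13 moves in all.
Check: order respected (1 at step 3, 2 at step 6, 3 at step 10); 13 moves as required.

e3 -> d3 -> d2 -> c2 -> c3 -> b3 -> b2 -> a2 -> a1 -> b1 -> c1 -> d1 -> e1 -> e2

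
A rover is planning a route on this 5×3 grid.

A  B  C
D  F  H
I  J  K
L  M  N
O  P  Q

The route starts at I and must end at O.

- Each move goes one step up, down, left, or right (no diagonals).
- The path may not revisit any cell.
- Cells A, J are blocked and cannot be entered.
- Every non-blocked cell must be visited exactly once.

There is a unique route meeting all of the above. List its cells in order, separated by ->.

I -> D -> F -> B -> C -> H -> K -> N -> Q -> P -> M -> L -> O

Need to visit all 13 open cells exactly once, starting at I and ending at O.
Cell K has only two open neighbours (H and N), so the path must pass straight through it: one of those is the cell it's entered from and the other is where it exits.
Route from I: up 1 to D, right 1 to F, up 1 to B, right 1 to C, down 4 to Q, left 1 to P, up 1 to M, left 1 to L, down 1 to O — 12 moves in all.
Check: all 13 open cells covered.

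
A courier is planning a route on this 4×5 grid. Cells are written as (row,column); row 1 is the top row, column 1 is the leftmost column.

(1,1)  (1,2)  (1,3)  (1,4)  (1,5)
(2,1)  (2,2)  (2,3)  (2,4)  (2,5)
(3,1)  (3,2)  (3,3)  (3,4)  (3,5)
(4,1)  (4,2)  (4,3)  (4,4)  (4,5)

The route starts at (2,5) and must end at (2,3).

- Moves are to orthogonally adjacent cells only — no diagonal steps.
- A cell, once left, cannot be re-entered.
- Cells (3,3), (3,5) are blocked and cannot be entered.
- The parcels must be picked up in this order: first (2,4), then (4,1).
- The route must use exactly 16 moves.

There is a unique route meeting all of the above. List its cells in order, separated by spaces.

(2,5) (1,5) (1,4) (2,4) (3,4) (4,4) (4,3) (4,2) (4,1) (3,1) (3,2) (2,2) (2,1) (1,1) (1,2) (1,3) (2,3)

The waypoints must appear in the order (2,4), (4,1), with no cell reused.
Route from (2,5): up to (1,5), left to (1,4), 3× down (reaching (4,4)), 3× left (reaching (4,1)), up to (3,1), right to (3,2), up to (2,2), left to (2,1), up to (1,1), 2× right (reaching (1,3)), down to (2,3) — 16 moves in all.
Check: order respected ((2,4) at step 3, (4,1) at step 8); 16 moves as required.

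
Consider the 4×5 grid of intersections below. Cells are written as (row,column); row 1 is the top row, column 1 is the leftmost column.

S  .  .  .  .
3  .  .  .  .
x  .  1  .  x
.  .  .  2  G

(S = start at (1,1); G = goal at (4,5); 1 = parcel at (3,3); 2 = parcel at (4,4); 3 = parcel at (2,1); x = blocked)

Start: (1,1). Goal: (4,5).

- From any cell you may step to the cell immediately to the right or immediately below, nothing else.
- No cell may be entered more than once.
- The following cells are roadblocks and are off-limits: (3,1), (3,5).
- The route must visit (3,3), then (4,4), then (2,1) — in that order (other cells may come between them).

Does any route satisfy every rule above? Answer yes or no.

no

(2,1) lies above (4,4), so going from (4,4) to (2,1) would need an upward move — but moves only go right/down, so (4,4) cannot be visited before (2,1).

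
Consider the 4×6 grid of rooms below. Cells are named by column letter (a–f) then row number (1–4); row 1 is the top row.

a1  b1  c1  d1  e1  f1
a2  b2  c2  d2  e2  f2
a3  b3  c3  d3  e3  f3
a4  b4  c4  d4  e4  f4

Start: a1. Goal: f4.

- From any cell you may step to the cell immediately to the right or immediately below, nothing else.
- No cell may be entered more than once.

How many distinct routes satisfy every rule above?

56

A right/down-only route from a1 to f4 makes exactly 3 down-moves and 5 right-moves in some order.
With no other constraints that would be C(8,3) = 56 routes.
That gives 56 routes.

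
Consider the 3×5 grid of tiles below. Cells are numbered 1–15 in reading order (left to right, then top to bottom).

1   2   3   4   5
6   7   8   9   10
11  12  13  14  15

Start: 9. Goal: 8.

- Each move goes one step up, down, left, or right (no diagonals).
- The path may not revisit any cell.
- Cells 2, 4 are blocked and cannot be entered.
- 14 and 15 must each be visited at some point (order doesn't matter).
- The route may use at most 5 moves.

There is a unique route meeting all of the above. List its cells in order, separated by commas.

9, 10, 15, 14, 13, 8

The 5-move cap with required stops at 14, 15 leaves no slack for detours.
Route from 9: right to 10, down to 15, 2× left (reaching 13), up to 8 — 5 moves in all.
Check: all required cells visited; 5 ≤ 5 moves.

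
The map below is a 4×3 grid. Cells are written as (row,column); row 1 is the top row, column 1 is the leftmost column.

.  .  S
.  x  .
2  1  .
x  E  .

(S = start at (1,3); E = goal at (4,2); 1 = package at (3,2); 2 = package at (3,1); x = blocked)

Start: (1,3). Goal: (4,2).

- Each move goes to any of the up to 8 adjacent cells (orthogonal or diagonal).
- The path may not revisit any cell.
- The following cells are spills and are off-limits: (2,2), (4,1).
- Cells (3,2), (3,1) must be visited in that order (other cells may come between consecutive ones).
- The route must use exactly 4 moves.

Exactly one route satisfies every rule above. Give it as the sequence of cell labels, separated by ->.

The waypoints must appear in the order (3,2), (3,1), with no cell reused.
Route from (1,3): down 1 to (2,3), down-left 1 to (3,2), left 1 to (3,1), down-right 1 to (4,2) — 4 moves in all.
Check: order respected (1 at step 2, 2 at step 3); 4 moves as required.

(1,3) -> (2,3) -> (3,2) -> (3,1) -> (4,2)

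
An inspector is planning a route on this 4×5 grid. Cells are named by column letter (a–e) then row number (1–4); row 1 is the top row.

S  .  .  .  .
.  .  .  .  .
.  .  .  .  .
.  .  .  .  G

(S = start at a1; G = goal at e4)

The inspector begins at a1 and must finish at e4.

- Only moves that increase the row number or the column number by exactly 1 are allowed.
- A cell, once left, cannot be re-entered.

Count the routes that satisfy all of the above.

A right/down-only route from a1 to e4 makes exactly 3 down-moves and 4 right-moves in some order.
With no other constraints that would be C(7,3) = 35 routes.
That gives 35 routes.

35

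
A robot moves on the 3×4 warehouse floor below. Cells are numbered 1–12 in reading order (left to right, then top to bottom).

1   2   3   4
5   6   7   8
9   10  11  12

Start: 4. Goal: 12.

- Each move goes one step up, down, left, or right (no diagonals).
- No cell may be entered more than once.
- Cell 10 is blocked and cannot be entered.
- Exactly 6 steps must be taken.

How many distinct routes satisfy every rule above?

2

Need simple routes of exactly 6 moves from 4 to 12 (Manhattan distance 2, so 2 moves are spent on a detour and 2 undoing it).
Enumerating: 4 3 2 6 7 11 12 | 4 3 2 6 7 8 12.
That gives 2 routes.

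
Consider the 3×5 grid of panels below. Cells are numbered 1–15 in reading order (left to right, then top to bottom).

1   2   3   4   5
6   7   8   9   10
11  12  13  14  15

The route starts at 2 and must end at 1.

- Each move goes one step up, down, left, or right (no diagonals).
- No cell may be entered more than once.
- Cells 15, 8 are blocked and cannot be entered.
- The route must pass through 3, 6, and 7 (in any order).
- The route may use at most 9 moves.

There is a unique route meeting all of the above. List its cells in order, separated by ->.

2 -> 3 -> 4 -> 9 -> 14 -> 13 -> 12 -> 7 -> 6 -> 1

The 9-move cap with required stops at 3, 6, 7 leaves no slack for detours.
Route from 2: 2× right (reaching 4), 2× down (reaching 14), 2× left (reaching 12), up to 7, left to 6, up to 1 — 9 moves in all.
Check: all required cells visited; 9 ≤ 9 moves.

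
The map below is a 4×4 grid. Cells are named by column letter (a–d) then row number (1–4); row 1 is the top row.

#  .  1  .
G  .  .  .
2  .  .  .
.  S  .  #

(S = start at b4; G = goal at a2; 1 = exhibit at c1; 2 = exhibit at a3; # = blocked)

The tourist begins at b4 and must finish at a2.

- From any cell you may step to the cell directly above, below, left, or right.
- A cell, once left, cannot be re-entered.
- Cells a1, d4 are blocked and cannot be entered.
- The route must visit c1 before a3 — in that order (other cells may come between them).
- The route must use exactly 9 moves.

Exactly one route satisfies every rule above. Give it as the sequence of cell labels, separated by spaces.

b4 c4 c3 c2 c1 b1 b2 b3 a3 a2

The waypoints must appear in the order c1, a3, with no cell reused.
Route from b4: right to c4, 3× up (reaching c1), left to b1, 2× down (reaching b3), left to a3, up to a2 — 9 moves in all.
Check: order respected (1 at step 4, 2 at step 8); 9 moves as required.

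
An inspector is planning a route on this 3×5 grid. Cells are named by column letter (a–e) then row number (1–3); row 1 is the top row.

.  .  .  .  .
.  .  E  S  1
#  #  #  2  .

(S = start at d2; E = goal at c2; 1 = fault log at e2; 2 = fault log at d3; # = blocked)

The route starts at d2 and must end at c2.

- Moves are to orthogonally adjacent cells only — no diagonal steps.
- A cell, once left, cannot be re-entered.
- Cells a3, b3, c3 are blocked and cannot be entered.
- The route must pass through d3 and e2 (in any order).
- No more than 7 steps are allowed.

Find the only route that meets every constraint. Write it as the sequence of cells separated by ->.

The budget equals the shortest possible length, so every move has to be on a shortest route through the required cells.
Route from d2: down to d3, right to e3, 2× up (reaching e1), 2× left (reaching c1), down to c2 — 7 moves in all.
Check: all required cells visited; 7 ≤ 7 moves.

d2 -> d3 -> e3 -> e2 -> e1 -> d1 -> c1 -> c2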